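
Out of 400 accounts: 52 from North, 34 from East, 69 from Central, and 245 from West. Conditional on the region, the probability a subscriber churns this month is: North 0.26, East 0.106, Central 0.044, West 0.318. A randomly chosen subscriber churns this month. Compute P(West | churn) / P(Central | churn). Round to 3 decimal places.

25.662

Unnormalized posteriors (prior × likelihood):
  North: 0.13 × 0.26 = 0.0338
  East: 0.085 × 0.106 = 0.00901
  Central: 0.1725 × 0.044 = 0.00759
  West: 0.6125 × 0.318 = 0.194775
Normalizing constant = 0.245175.
The ratio is 0.194775 / 0.00759 (the normalizer cancels) = 25.662.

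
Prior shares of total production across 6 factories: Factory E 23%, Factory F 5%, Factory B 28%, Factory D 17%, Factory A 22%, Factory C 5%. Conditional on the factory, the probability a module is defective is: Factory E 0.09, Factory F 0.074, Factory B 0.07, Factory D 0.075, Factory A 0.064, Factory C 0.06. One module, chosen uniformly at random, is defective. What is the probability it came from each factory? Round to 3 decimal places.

Factory E 0.280, Factory F 0.050, Factory B 0.265, Factory D 0.173, Factory A 0.191, Factory C 0.041

Prior × likelihood for each hypothesis:
  Factory E: 0.23 × 0.09 = 0.0207
  Factory F: 0.05 × 0.074 = 0.0037
  Factory B: 0.28 × 0.07 = 0.0196
  Factory D: 0.17 × 0.075 = 0.01275
  Factory A: 0.22 × 0.064 = 0.01408
  Factory C: 0.05 × 0.06 = 0.003
Total = 0.07383.
P(Factory E | defective) = 0.0207/0.07383 ≈ 0.280
P(Factory F | defective) = 0.0037/0.07383 ≈ 0.050
P(Factory B | defective) = 0.0196/0.07383 ≈ 0.265
P(Factory D | defective) = 0.01275/0.07383 ≈ 0.173
P(Factory A | defective) = 0.01408/0.07383 ≈ 0.191
P(Factory C | defective) = 0.003/0.07383 ≈ 0.041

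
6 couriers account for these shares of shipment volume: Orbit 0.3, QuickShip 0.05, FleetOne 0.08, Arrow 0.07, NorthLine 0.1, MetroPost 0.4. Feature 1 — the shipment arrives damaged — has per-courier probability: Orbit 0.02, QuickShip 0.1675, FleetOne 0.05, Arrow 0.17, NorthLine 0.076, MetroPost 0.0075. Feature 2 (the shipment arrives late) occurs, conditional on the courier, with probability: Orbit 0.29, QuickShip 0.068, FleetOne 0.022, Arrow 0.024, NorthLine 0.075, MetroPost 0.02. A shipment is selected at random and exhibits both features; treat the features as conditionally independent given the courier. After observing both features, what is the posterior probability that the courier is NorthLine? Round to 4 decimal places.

0.1720

By Bayes' rule, posterior ∝ prior × likelihood:
  Orbit: 0.3 × 0.02 × 0.29 = 0.00174
  QuickShip: 0.05 × 0.1675 × 0.068 = 0.0005695
  FleetOne: 0.08 × 0.05 × 0.022 = 0.000088
  Arrow: 0.07 × 0.17 × 0.024 = 0.0002856
  NorthLine: 0.1 × 0.076 × 0.075 = 0.00057
  MetroPost: 0.4 × 0.0075 × 0.02 = 0.00006
Normalizing constant = 0.0033131.
P(NorthLine | evidence) = 0.00057 / 0.0033131 ≈ 0.1720.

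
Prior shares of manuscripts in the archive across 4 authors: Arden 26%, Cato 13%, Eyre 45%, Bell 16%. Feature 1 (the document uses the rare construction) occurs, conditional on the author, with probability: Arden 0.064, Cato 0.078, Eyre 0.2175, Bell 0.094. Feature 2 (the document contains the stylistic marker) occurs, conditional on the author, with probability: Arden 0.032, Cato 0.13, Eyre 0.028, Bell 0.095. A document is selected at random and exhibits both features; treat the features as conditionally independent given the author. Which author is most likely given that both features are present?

Eyre

Unnormalized posteriors (prior × likelihood):
  Arden: 0.26 × 0.064 × 0.032 = 0.00053248
  Cato: 0.13 × 0.078 × 0.13 = 0.0013182
  Eyre: 0.45 × 0.2175 × 0.028 = 0.0027405
  Bell: 0.16 × 0.094 × 0.095 = 0.0014288
Normalizing constant = 0.00601998.
Largest term belongs to Eyre, so Eyre is most probable.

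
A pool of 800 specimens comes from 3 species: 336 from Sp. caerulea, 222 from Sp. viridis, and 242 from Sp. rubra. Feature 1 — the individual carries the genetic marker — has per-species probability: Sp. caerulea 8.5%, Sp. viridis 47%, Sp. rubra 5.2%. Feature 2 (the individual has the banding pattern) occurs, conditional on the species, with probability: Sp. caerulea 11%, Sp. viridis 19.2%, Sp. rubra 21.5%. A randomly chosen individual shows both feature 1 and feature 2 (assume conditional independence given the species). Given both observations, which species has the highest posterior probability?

Sp. viridis

By Bayes' rule, posterior ∝ prior × likelihood:
  Sp. caerulea: 0.42 × 0.085 × 0.11 = 0.003927
  Sp. viridis: 0.2775 × 0.47 × 0.192 = 0.0250416
  Sp. rubra: 0.3025 × 0.052 × 0.215 = 0.00338195
Sum = 0.03235055.
Largest term belongs to Sp. viridis, so Sp. viridis is most probable.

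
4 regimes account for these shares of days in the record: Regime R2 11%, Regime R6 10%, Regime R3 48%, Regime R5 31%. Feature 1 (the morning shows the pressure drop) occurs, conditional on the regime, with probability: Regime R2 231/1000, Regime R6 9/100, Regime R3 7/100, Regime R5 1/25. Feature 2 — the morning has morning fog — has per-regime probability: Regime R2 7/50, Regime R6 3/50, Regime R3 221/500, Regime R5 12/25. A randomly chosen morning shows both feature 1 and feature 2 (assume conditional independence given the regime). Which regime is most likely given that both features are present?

Regime R3

Prior × likelihood for each hypothesis:
  Regime R2: 0.11 × 0.231 × 0.14 = 0.0035574
  Regime R6: 0.1 × 0.09 × 0.06 = 0.00054
  Regime R3: 0.48 × 0.07 × 0.442 = 0.0148512
  Regime R5: 0.31 × 0.04 × 0.48 = 0.005952
Sum = 0.0249006.
Largest term belongs to Regime R3, so Regime R3 is most probable.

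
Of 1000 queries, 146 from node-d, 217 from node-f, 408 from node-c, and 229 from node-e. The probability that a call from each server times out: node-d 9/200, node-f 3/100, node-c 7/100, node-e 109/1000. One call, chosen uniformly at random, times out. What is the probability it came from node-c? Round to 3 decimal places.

0.429

Compute prior × likelihood for every hypothesis:
  node-d: 0.146 × 0.045 = 0.00657
  node-f: 0.217 × 0.03 = 0.00651
  node-c: 0.408 × 0.07 = 0.02856
  node-e: 0.229 × 0.109 = 0.024961
Normalizing constant = 0.066601.
P(node-c | evidence) = 0.02856 / 0.066601 ≈ 0.429.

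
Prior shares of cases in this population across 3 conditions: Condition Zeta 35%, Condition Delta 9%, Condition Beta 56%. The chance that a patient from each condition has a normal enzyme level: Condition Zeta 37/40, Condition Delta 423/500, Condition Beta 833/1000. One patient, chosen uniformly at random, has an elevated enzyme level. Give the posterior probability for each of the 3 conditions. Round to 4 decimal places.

Taking complements, P(elevated | each) = Condition Zeta 0.075, Condition Delta 0.154, Condition Beta 0.167.
By Bayes' rule, posterior ∝ prior × likelihood:
  Condition Zeta: 0.35 × 0.075 = 0.02625
  Condition Delta: 0.09 × 0.154 = 0.01386
  Condition Beta: 0.56 × 0.167 = 0.09352
Normalizing constant = 0.13363.
P(Condition Zeta | elevated) = 0.02625/0.13363 ≈ 0.1964
P(Condition Delta | elevated) = 0.01386/0.13363 ≈ 0.1037
P(Condition Beta | elevated) = 0.09352/0.13363 ≈ 0.6998

Condition Zeta 0.1964, Condition Delta 0.1037, Condition Beta 0.6998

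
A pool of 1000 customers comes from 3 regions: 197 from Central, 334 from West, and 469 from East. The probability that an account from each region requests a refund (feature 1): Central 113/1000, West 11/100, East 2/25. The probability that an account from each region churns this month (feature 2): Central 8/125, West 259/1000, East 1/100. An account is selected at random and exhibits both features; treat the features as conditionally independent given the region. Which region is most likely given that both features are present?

West

Compute prior × likelihood for every hypothesis:
  Central: 0.197 × 0.113 × 0.064 = 0.001424704
  West: 0.334 × 0.11 × 0.259 = 0.00951566
  East: 0.469 × 0.08 × 0.01 = 0.0003752
Normalizing constant = 0.011315564.
Largest term belongs to West, so West is most probable.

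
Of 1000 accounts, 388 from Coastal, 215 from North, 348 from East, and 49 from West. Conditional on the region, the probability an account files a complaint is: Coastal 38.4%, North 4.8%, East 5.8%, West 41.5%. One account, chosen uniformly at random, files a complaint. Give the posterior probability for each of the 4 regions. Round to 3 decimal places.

Coastal 0.746, North 0.052, East 0.101, West 0.102

Compute prior × likelihood for every hypothesis:
  Coastal: 0.388 × 0.384 = 0.148992
  North: 0.215 × 0.048 = 0.01032
  East: 0.348 × 0.058 = 0.020184
  West: 0.049 × 0.415 = 0.020335
Total = 0.199831.
P(Coastal | complaint) = 0.148992/0.199831 ≈ 0.746
P(North | complaint) = 0.01032/0.199831 ≈ 0.052
P(East | complaint) = 0.020184/0.199831 ≈ 0.101
P(West | complaint) = 0.020335/0.199831 ≈ 0.102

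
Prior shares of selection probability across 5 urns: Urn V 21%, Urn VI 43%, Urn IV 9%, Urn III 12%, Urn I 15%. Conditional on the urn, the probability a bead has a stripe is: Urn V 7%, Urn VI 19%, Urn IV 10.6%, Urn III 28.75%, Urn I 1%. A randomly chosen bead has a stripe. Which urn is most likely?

Urn VI

Compute prior × likelihood for every hypothesis:
  Urn V: 0.21 × 0.07 = 0.0147
  Urn VI: 0.43 × 0.19 = 0.0817
  Urn IV: 0.09 × 0.106 = 0.00954
  Urn III: 0.12 × 0.2875 = 0.0345
  Urn I: 0.15 × 0.01 = 0.0015
Sum = 0.14194.
Largest term belongs to Urn VI, so Urn VI is most probable.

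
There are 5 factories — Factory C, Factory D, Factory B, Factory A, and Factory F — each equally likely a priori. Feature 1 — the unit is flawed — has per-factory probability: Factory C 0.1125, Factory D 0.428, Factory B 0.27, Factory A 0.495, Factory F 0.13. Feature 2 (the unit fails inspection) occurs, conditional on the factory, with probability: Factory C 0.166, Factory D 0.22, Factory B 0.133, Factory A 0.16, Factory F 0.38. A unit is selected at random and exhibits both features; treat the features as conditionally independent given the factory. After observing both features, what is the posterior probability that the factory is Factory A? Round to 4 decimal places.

With a uniform prior (1/5 each), posterior ∝ likelihood:
  Factory C: 0.1125 × 0.166 = 0.018675
  Factory D: 0.428 × 0.22 = 0.09416
  Factory B: 0.27 × 0.133 = 0.03591
  Factory A: 0.495 × 0.16 = 0.0792
  Factory F: 0.13 × 0.38 = 0.0494
Normalizing constant = 0.277345.
P(Factory A | evidence) = 0.0792 / 0.277345 ≈ 0.2856.

0.2856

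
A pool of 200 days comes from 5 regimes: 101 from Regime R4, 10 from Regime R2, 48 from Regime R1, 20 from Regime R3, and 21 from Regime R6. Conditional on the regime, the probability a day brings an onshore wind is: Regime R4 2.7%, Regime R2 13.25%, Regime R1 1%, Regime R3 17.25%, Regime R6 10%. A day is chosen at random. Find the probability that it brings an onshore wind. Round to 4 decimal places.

0.0504

Compute prior × likelihood for every hypothesis:
  Regime R4: 0.505 × 0.027 = 0.013635
  Regime R2: 0.05 × 0.1325 = 0.006625
  Regime R1: 0.24 × 0.01 = 0.0024
  Regime R3: 0.1 × 0.1725 = 0.01725
  Regime R6: 0.105 × 0.1 = 0.0105
P(onshore) = 0.013635 + 0.006625 + 0.0024 + 0.01725 + 0.0105 = 0.05041 → 0.0504.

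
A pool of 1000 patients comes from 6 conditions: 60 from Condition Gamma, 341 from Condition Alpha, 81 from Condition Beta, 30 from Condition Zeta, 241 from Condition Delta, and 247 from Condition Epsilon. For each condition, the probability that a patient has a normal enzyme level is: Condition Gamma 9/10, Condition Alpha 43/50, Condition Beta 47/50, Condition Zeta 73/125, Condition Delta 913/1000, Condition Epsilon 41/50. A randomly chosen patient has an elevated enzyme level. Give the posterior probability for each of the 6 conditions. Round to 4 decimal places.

Condition Gamma 0.0440, Condition Alpha 0.3497, Condition Beta 0.0356, Condition Zeta 0.0914, Condition Delta 0.1536, Condition Epsilon 0.3257

Taking complements, P(elevated | each) = Condition Gamma 0.1, Condition Alpha 0.14, Condition Beta 0.06, Condition Zeta 0.416, Condition Delta 0.087, Condition Epsilon 0.18.
Compute prior × likelihood for every hypothesis:
  Condition Gamma: 0.06 × 0.1 = 0.006
  Condition Alpha: 0.341 × 0.14 = 0.04774
  Condition Beta: 0.081 × 0.06 = 0.00486
  Condition Zeta: 0.03 × 0.416 = 0.01248
  Condition Delta: 0.241 × 0.087 = 0.020967
  Condition Epsilon: 0.247 × 0.18 = 0.04446
Normalizing constant = 0.136507.
P(Condition Gamma | elevated) = 0.006/0.136507 ≈ 0.0440
P(Condition Alpha | elevated) = 0.04774/0.136507 ≈ 0.3497
P(Condition Beta | elevated) = 0.00486/0.136507 ≈ 0.0356
P(Condition Zeta | elevated) = 0.01248/0.136507 ≈ 0.0914
P(Condition Delta | elevated) = 0.020967/0.136507 ≈ 0.1536
P(Condition Epsilon | elevated) = 0.04446/0.136507 ≈ 0.3257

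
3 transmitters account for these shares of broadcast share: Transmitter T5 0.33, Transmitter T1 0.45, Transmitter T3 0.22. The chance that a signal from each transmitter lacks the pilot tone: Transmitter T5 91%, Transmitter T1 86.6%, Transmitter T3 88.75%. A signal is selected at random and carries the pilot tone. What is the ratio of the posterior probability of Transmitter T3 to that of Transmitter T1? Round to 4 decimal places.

0.4104

Taking complements, P(pilot | each) = Transmitter T5 0.09, Transmitter T1 0.134, Transmitter T3 0.1125.
Compute prior × likelihood for every hypothesis:
  Transmitter T5: 0.33 × 0.09 = 0.0297
  Transmitter T1: 0.45 × 0.134 = 0.0603
  Transmitter T3: 0.22 × 0.1125 = 0.02475
Total = 0.11475.
The ratio is 0.02475 / 0.0603 (the normalizer cancels) = 0.4104.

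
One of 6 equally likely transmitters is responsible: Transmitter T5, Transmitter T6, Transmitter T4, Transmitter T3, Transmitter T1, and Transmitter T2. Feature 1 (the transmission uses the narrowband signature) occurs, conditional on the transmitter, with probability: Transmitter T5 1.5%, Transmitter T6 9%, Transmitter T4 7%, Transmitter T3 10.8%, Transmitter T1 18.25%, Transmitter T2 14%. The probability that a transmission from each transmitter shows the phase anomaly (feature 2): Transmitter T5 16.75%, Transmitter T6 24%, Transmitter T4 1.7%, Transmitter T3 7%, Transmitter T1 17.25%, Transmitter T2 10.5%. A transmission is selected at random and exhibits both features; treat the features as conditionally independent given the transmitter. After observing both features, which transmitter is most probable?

Transmitter T1

With a uniform prior (1/6 each), posterior ∝ likelihood:
  Transmitter T5: 0.015 × 0.1675 = 0.0025125
  Transmitter T6: 0.09 × 0.24 = 0.0216
  Transmitter T4: 0.07 × 0.017 = 0.00119
  Transmitter T3: 0.108 × 0.07 = 0.00756
  Transmitter T1: 0.1825 × 0.1725 = 0.03148125
  Transmitter T2: 0.14 × 0.105 = 0.0147
Total = 0.07904375.
Largest term belongs to Transmitter T1, so Transmitter T1 is most probable.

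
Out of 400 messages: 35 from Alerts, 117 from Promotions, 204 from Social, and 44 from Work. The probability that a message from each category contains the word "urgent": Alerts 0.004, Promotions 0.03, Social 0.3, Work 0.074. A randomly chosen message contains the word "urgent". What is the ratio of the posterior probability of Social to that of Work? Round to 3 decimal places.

Unnormalized posteriors (prior × likelihood):
  Alerts: 0.0875 × 0.004 = 0.00035
  Promotions: 0.2925 × 0.03 = 0.008775
  Social: 0.51 × 0.3 = 0.153
  Work: 0.11 × 0.074 = 0.00814
Normalizing constant = 0.170265.
The ratio is 0.153 / 0.00814 (the normalizer cancels) = 18.796.

18.796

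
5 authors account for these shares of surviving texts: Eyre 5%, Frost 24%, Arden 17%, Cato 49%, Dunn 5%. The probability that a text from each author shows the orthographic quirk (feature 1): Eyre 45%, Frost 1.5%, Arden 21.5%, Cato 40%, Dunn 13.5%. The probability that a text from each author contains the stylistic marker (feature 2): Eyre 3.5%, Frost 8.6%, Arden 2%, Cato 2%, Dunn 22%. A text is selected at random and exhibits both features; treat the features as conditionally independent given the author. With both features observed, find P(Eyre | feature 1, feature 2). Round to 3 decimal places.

0.109

Compute prior × likelihood for every hypothesis:
  Eyre: 0.05 × 0.45 × 0.035 = 0.0007875
  Frost: 0.24 × 0.015 × 0.086 = 0.0003096
  Arden: 0.17 × 0.215 × 0.02 = 0.000731
  Cato: 0.49 × 0.4 × 0.02 = 0.00392
  Dunn: 0.05 × 0.135 × 0.22 = 0.001485
Normalizing constant = 0.0072331.
P(Eyre | evidence) = 0.0007875 / 0.0072331 ≈ 0.109.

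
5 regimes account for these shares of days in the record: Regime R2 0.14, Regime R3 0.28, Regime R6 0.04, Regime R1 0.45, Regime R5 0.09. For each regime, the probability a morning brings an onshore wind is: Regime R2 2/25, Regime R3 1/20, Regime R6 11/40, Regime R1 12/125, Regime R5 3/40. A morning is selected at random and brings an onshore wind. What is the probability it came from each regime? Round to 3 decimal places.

Regime R2 0.130, Regime R3 0.163, Regime R6 0.128, Regime R1 0.501, Regime R5 0.078

Compute prior × likelihood for every hypothesis:
  Regime R2: 0.14 × 0.08 = 0.0112
  Regime R3: 0.28 × 0.05 = 0.014
  Regime R6: 0.04 × 0.275 = 0.011
  Regime R1: 0.45 × 0.096 = 0.0432
  Regime R5: 0.09 × 0.075 = 0.00675
Total = 0.08615.
P(Regime R2 | onshore) = 0.0112/0.08615 ≈ 0.130
P(Regime R3 | onshore) = 0.014/0.08615 ≈ 0.163
P(Regime R6 | onshore) = 0.011/0.08615 ≈ 0.128
P(Regime R1 | onshore) = 0.0432/0.08615 ≈ 0.501
P(Regime R5 | onshore) = 0.00675/0.08615 ≈ 0.078
(Check: 0.130+0.163+0.128+0.501+0.078 = 1.000.)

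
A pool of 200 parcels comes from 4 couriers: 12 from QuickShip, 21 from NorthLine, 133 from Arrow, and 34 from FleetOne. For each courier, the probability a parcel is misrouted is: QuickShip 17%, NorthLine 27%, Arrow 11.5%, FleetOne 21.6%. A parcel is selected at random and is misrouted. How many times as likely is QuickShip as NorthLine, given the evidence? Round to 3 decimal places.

0.360

Compute prior × likelihood for every hypothesis:
  QuickShip: 0.06 × 0.17 = 0.0102
  NorthLine: 0.105 × 0.27 = 0.02835
  Arrow: 0.665 × 0.115 = 0.076475
  FleetOne: 0.17 × 0.216 = 0.03672
Total = 0.151745.
The ratio is 0.0102 / 0.02835 (the normalizer cancels) = 0.360.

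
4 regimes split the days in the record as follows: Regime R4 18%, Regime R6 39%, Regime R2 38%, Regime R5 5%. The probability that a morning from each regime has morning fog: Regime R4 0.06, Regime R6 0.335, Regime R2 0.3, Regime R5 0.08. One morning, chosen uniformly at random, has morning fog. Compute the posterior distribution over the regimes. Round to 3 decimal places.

Regime R4 0.042, Regime R6 0.504, Regime R2 0.439, Regime R5 0.015

Compute prior × likelihood for every hypothesis:
  Regime R4: 0.18 × 0.06 = 0.0108
  Regime R6: 0.39 × 0.335 = 0.13065
  Regime R2: 0.38 × 0.3 = 0.114
  Regime R5: 0.05 × 0.08 = 0.004
Total = 0.25945.
P(Regime R4 | fog) = 0.0108/0.25945 ≈ 0.042
P(Regime R6 | fog) = 0.13065/0.25945 ≈ 0.504
P(Regime R2 | fog) = 0.114/0.25945 ≈ 0.439
P(Regime R5 | fog) = 0.004/0.25945 ≈ 0.015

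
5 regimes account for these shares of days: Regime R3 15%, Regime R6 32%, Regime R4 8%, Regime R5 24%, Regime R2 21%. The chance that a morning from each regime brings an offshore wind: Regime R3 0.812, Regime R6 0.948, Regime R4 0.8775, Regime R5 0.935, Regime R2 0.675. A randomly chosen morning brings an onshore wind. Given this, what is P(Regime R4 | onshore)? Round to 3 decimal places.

Taking complements, P(onshore | each) = Regime R3 0.188, Regime R6 0.052, Regime R4 0.1225, Regime R5 0.065, Regime R2 0.325.
Prior × likelihood for each hypothesis:
  Regime R3: 0.15 × 0.188 = 0.0282
  Regime R6: 0.32 × 0.052 = 0.01664
  Regime R4: 0.08 × 0.1225 = 0.0098
  Regime R5: 0.24 × 0.065 = 0.0156
  Regime R2: 0.21 × 0.325 = 0.06825
Normalizing constant = 0.13849.
P(Regime R4 | evidence) = 0.0098 / 0.13849 ≈ 0.071.

0.071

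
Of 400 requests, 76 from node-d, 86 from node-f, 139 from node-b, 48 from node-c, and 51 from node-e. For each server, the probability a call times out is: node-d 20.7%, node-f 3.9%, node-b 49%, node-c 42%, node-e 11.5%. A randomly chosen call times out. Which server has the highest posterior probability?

node-b

By Bayes' rule, posterior ∝ prior × likelihood:
  node-d: 0.19 × 0.207 = 0.03933
  node-f: 0.215 × 0.039 = 0.008385
  node-b: 0.3475 × 0.49 = 0.170275
  node-c: 0.12 × 0.42 = 0.0504
  node-e: 0.1275 × 0.115 = 0.0146625
Sum = 0.2830525.
Largest term belongs to node-b, so node-b is most probable.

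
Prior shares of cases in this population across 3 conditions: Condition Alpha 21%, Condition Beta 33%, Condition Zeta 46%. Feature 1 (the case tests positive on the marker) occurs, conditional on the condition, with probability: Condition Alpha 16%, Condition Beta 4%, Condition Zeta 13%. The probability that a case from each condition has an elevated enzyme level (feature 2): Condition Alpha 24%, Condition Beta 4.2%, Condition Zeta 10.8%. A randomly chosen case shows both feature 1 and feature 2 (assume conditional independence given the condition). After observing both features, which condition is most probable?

Condition Alpha

Prior × likelihood for each hypothesis:
  Condition Alpha: 0.21 × 0.16 × 0.24 = 0.008064
  Condition Beta: 0.33 × 0.04 × 0.042 = 0.0005544
  Condition Zeta: 0.46 × 0.13 × 0.108 = 0.0064584
Sum = 0.0150768.
Largest term belongs to Condition Alpha, so Condition Alpha is most probable.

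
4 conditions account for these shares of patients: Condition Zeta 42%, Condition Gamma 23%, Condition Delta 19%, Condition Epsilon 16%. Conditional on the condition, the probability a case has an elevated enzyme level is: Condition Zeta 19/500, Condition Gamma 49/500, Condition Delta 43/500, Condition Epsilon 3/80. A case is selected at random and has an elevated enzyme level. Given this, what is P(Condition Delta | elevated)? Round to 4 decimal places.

Prior × likelihood for each hypothesis:
  Condition Zeta: 0.42 × 0.038 = 0.01596
  Condition Gamma: 0.23 × 0.098 = 0.02254
  Condition Delta: 0.19 × 0.086 = 0.01634
  Condition Epsilon: 0.16 × 0.0375 = 0.006
Sum = 0.06084.
P(Condition Delta | evidence) = 0.01634 / 0.06084 ≈ 0.2686.

0.2686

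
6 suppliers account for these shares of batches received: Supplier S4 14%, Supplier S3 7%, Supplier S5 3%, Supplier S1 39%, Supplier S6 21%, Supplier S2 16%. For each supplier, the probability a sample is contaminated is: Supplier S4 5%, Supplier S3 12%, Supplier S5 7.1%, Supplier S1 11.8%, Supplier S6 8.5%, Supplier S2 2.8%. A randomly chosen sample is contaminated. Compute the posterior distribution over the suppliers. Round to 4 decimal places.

Supplier S4 0.0815, Supplier S3 0.0978, Supplier S5 0.0248, Supplier S1 0.5359, Supplier S6 0.2078, Supplier S2 0.0522

Prior × likelihood for each hypothesis:
  Supplier S4: 0.14 × 0.05 = 0.007
  Supplier S3: 0.07 × 0.12 = 0.0084
  Supplier S5: 0.03 × 0.071 = 0.00213
  Supplier S1: 0.39 × 0.118 = 0.04602
  Supplier S6: 0.21 × 0.085 = 0.01785
  Supplier S2: 0.16 × 0.028 = 0.00448
Normalizing constant = 0.08588.
P(Supplier S4 | contaminated) = 0.007/0.08588 ≈ 0.0815
P(Supplier S3 | contaminated) = 0.0084/0.08588 ≈ 0.0978
P(Supplier S5 | contaminated) = 0.00213/0.08588 ≈ 0.0248
P(Supplier S1 | contaminated) = 0.04602/0.08588 ≈ 0.5359
P(Supplier S6 | contaminated) = 0.01785/0.08588 ≈ 0.2078
P(Supplier S2 | contaminated) = 0.00448/0.08588 ≈ 0.0522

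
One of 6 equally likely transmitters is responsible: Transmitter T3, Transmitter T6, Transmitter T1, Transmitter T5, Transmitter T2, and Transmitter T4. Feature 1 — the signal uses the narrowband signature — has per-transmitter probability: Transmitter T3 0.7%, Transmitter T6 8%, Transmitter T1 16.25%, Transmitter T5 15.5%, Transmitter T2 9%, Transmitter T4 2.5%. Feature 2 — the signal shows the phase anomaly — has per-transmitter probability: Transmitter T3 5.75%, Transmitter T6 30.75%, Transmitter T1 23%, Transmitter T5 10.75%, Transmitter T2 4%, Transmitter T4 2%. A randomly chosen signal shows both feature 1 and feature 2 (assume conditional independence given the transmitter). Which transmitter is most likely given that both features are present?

Since the prior is uniform, the posterior is proportional to the likelihood:
  Transmitter T3: 0.007 × 0.0575 = 0.0004025
  Transmitter T6: 0.08 × 0.3075 = 0.0246
  Transmitter T1: 0.1625 × 0.23 = 0.037375
  Transmitter T5: 0.155 × 0.1075 = 0.0166625
  Transmitter T2: 0.09 × 0.04 = 0.0036
  Transmitter T4: 0.025 × 0.02 = 0.0005
Normalizing constant = 0.08314.
Largest term belongs to Transmitter T1, so Transmitter T1 is most probable.

Transmitter T1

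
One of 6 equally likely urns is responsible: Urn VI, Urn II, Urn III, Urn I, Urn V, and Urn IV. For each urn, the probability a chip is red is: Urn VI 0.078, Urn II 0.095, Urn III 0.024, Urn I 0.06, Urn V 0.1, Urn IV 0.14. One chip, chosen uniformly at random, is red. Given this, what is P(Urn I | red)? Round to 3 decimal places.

0.121

With a uniform prior (1/6 each), posterior ∝ likelihood:
  Urn VI: 0.078
  Urn II: 0.095
  Urn III: 0.024
  Urn I: 0.06
  Urn V: 0.1
  Urn IV: 0.14
Total = 0.497.
P(Urn I | evidence) = 0.06 / 0.497 ≈ 0.121.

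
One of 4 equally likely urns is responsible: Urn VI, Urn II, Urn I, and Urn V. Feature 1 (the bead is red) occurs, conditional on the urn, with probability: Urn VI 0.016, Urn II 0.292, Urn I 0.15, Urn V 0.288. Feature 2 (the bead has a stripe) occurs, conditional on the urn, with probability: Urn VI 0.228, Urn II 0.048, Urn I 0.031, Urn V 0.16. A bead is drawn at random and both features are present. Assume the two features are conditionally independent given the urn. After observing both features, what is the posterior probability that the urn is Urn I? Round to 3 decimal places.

Since the prior is uniform, the posterior is proportional to the likelihood:
  Urn VI: 0.016 × 0.228 = 0.003648
  Urn II: 0.292 × 0.048 = 0.014016
  Urn I: 0.15 × 0.031 = 0.00465
  Urn V: 0.288 × 0.16 = 0.04608
Sum = 0.068394.
P(Urn I | evidence) = 0.00465 / 0.068394 ≈ 0.068.

0.068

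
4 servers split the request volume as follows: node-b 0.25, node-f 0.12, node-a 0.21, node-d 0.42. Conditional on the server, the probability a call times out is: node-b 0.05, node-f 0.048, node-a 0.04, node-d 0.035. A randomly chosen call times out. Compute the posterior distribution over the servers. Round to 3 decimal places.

node-b 0.302, node-f 0.139, node-a 0.203, node-d 0.355

Prior × likelihood for each hypothesis:
  node-b: 0.25 × 0.05 = 0.0125
  node-f: 0.12 × 0.048 = 0.00576
  node-a: 0.21 × 0.04 = 0.0084
  node-d: 0.42 × 0.035 = 0.0147
Total = 0.04136.
P(node-b | timeout) = 0.0125/0.04136 ≈ 0.302
P(node-f | timeout) = 0.00576/0.04136 ≈ 0.139
P(node-a | timeout) = 0.0084/0.04136 ≈ 0.203
P(node-d | timeout) = 0.0147/0.04136 ≈ 0.355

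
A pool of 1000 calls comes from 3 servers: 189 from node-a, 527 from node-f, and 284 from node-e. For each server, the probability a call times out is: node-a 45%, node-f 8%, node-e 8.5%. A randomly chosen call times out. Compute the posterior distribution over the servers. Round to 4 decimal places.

By Bayes' rule, posterior ∝ prior × likelihood:
  node-a: 0.189 × 0.45 = 0.08505
  node-f: 0.527 × 0.08 = 0.04216
  node-e: 0.284 × 0.085 = 0.02414
Normalizing constant = 0.15135.
P(node-a | timeout) = 0.08505/0.15135 ≈ 0.5619
P(node-f | timeout) = 0.04216/0.15135 ≈ 0.2786
P(node-e | timeout) = 0.02414/0.15135 ≈ 0.1595
(Check: 0.5619+0.2786+0.1595 = 1.0000.)

node-a 0.5619, node-f 0.2786, node-e 0.1595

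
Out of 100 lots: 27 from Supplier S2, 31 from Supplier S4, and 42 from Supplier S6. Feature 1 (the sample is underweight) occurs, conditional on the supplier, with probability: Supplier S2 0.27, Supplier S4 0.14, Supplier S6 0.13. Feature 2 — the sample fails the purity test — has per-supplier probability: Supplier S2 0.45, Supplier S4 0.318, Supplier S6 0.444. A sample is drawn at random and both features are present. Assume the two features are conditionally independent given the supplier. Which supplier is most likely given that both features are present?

Compute prior × likelihood for every hypothesis:
  Supplier S2: 0.27 × 0.27 × 0.45 = 0.032805
  Supplier S4: 0.31 × 0.14 × 0.318 = 0.0138012
  Supplier S6: 0.42 × 0.13 × 0.444 = 0.0242424
Sum = 0.0708486.
Largest term belongs to Supplier S2, so Supplier S2 is most probable.

Supplier S2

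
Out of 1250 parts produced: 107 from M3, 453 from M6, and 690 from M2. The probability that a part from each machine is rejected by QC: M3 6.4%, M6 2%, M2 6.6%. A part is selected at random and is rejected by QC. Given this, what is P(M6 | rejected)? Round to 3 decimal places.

0.147

Compute prior × likelihood for every hypothesis:
  M3: 0.0856 × 0.064 = 0.0054784
  M6: 0.3624 × 0.02 = 0.007248
  M2: 0.552 × 0.066 = 0.036432
Total = 0.0491584.
P(M6 | evidence) = 0.007248 / 0.0491584 ≈ 0.147.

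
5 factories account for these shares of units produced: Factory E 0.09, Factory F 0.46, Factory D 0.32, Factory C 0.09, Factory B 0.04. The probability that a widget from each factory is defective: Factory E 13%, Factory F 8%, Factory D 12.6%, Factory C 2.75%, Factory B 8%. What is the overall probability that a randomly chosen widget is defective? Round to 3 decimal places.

0.094

Compute prior × likelihood for every hypothesis:
  Factory E: 0.09 × 0.13 = 0.0117
  Factory F: 0.46 × 0.08 = 0.0368
  Factory D: 0.32 × 0.126 = 0.04032
  Factory C: 0.09 × 0.0275 = 0.002475
  Factory B: 0.04 × 0.08 = 0.0032
P(defective) = 0.0117 + 0.0368 + 0.04032 + 0.002475 + 0.0032 = 0.094495 → 0.094.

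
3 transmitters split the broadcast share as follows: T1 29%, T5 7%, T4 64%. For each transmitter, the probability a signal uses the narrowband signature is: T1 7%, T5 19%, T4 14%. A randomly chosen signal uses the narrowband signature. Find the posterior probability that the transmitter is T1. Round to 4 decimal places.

By Bayes' rule, posterior ∝ prior × likelihood:
  T1: 0.29 × 0.07 = 0.0203
  T5: 0.07 × 0.19 = 0.0133
  T4: 0.64 × 0.14 = 0.0896
Sum = 0.1232.
P(T1 | evidence) = 0.0203 / 0.1232 ≈ 0.1648.

0.1648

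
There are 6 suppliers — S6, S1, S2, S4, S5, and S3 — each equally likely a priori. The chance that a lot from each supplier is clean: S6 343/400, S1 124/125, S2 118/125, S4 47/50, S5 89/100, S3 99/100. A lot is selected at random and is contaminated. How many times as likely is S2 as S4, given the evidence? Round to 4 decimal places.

0.9333

Taking complements, P(contaminated | each) = S6 0.1425, S1 0.008, S2 0.056, S4 0.06, S5 0.11, S3 0.01.
With a uniform prior (1/6 each), posterior ∝ likelihood:
  S6: 0.1425
  S1: 0.008
  S2: 0.056
  S4: 0.06
  S5: 0.11
  S3: 0.01
Sum = 0.3865.
The ratio is 0.056 / 0.06 (the normalizer cancels) = 0.9333.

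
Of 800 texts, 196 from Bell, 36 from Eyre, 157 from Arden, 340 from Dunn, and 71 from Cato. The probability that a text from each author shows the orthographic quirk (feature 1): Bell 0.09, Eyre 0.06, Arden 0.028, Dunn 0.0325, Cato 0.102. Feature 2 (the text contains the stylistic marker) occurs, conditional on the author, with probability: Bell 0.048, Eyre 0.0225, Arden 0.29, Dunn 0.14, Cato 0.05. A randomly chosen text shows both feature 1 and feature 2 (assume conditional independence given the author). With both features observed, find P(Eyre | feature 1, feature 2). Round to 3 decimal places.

Compute prior × likelihood for every hypothesis:
  Bell: 0.245 × 0.09 × 0.048 = 0.0010584
  Eyre: 0.045 × 0.06 × 0.0225 = 0.00006075
  Arden: 0.19625 × 0.028 × 0.29 = 0.00159355
  Dunn: 0.425 × 0.0325 × 0.14 = 0.00193375
  Cato: 0.08875 × 0.102 × 0.05 = 0.000452625
Sum = 0.005099075.
P(Eyre | evidence) = 0.00006075 / 0.005099075 ≈ 0.012.

0.012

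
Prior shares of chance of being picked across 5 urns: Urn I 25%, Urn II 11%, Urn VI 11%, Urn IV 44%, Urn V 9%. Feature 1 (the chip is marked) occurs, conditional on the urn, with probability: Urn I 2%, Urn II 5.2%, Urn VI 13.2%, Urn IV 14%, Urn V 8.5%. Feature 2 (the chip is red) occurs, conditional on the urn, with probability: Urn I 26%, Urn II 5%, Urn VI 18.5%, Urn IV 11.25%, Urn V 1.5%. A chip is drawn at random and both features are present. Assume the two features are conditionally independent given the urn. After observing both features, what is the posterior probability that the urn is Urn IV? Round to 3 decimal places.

By Bayes' rule, posterior ∝ prior × likelihood:
  Urn I: 0.25 × 0.02 × 0.26 = 0.0013
  Urn II: 0.11 × 0.052 × 0.05 = 0.000286
  Urn VI: 0.11 × 0.132 × 0.185 = 0.0026862
  Urn IV: 0.44 × 0.14 × 0.1125 = 0.00693
  Urn V: 0.09 × 0.085 × 0.015 = 0.00011475
Sum = 0.01131695.
P(Urn IV | evidence) = 0.00693 / 0.01131695 ≈ 0.612.

0.612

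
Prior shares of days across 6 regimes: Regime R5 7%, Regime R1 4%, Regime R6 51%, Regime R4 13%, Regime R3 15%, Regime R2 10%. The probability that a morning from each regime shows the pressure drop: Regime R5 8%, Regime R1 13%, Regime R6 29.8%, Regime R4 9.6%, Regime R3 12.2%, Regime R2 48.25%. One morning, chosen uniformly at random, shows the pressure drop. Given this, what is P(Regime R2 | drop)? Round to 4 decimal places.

Compute prior × likelihood for every hypothesis:
  Regime R5: 0.07 × 0.08 = 0.0056
  Regime R1: 0.04 × 0.13 = 0.0052
  Regime R6: 0.51 × 0.298 = 0.15198
  Regime R4: 0.13 × 0.096 = 0.01248
  Regime R3: 0.15 × 0.122 = 0.0183
  Regime R2: 0.1 × 0.4825 = 0.04825
Normalizing constant = 0.24181.
P(Regime R2 | evidence) = 0.04825 / 0.24181 ≈ 0.1995.

0.1995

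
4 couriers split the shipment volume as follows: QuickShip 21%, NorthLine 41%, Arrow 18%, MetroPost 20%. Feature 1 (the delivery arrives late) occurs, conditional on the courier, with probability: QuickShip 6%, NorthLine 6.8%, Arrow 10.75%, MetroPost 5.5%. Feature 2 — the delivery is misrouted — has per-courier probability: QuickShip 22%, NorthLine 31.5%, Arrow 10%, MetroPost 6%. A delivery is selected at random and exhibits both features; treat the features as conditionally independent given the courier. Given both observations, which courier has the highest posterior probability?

Unnormalized posteriors (prior × likelihood):
  QuickShip: 0.21 × 0.06 × 0.22 = 0.002772
  NorthLine: 0.41 × 0.068 × 0.315 = 0.0087822
  Arrow: 0.18 × 0.1075 × 0.1 = 0.001935
  MetroPost: 0.2 × 0.055 × 0.06 = 0.00066
Normalizing constant = 0.0141492.
Largest term belongs to NorthLine, so NorthLine is most probable.

NorthLine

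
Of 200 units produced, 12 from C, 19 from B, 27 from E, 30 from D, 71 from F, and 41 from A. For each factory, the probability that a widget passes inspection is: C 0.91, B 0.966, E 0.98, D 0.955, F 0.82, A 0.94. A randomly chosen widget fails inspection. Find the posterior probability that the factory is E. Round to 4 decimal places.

Taking complements, P(nonconforming | each) = C 0.09, B 0.034, E 0.02, D 0.045, F 0.18, A 0.06.
By Bayes' rule, posterior ∝ prior × likelihood:
  C: 0.06 × 0.09 = 0.0054
  B: 0.095 × 0.034 = 0.00323
  E: 0.135 × 0.02 = 0.0027
  D: 0.15 × 0.045 = 0.00675
  F: 0.355 × 0.18 = 0.0639
  A: 0.205 × 0.06 = 0.0123
Total = 0.09428.
P(E | evidence) = 0.0027 / 0.09428 ≈ 0.0286.

0.0286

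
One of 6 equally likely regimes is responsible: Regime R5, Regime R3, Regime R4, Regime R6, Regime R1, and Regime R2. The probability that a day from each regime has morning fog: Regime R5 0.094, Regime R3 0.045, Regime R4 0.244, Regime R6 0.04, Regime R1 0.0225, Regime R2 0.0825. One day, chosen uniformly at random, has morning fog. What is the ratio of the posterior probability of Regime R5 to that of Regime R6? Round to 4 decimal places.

With a uniform prior (1/6 each), posterior ∝ likelihood:
  Regime R5: 0.094
  Regime R3: 0.045
  Regime R4: 0.244
  Regime R6: 0.04
  Regime R1: 0.0225
  Regime R2: 0.0825
Normalizing constant = 0.528.
The ratio is 0.094 / 0.04 (the normalizer cancels) = 2.3500.

2.3500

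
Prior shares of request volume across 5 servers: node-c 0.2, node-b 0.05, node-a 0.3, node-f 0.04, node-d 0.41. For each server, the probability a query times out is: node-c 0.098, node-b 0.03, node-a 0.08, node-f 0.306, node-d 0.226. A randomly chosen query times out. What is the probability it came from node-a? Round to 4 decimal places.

0.1600

Compute prior × likelihood for every hypothesis:
  node-c: 0.2 × 0.098 = 0.0196
  node-b: 0.05 × 0.03 = 0.0015
  node-a: 0.3 × 0.08 = 0.024
  node-f: 0.04 × 0.306 = 0.01224
  node-d: 0.41 × 0.226 = 0.09266
Total = 0.15.
P(node-a | evidence) = 0.024 / 0.15 ≈ 0.1600.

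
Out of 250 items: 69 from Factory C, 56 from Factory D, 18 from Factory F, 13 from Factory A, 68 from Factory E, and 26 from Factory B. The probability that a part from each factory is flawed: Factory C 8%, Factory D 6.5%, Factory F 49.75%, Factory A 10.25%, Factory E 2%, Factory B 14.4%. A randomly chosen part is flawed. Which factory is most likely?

By Bayes' rule, posterior ∝ prior × likelihood:
  Factory C: 0.276 × 0.08 = 0.02208
  Factory D: 0.224 × 0.065 = 0.01456
  Factory F: 0.072 × 0.4975 = 0.03582
  Factory A: 0.052 × 0.1025 = 0.00533
  Factory E: 0.272 × 0.02 = 0.00544
  Factory B: 0.104 × 0.144 = 0.014976
Normalizing constant = 0.098206.
Largest term belongs to Factory F, so Factory F is most probable.

Factory F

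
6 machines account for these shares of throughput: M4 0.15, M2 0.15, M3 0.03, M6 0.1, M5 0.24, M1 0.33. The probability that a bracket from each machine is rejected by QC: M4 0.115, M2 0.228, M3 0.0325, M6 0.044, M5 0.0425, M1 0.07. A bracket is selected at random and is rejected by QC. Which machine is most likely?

M2

Unnormalized posteriors (prior × likelihood):
  M4: 0.15 × 0.115 = 0.01725
  M2: 0.15 × 0.228 = 0.0342
  M3: 0.03 × 0.0325 = 0.000975
  M6: 0.1 × 0.044 = 0.0044
  M5: 0.24 × 0.0425 = 0.0102
  M1: 0.33 × 0.07 = 0.0231
Sum = 0.090125.
Largest term belongs to M2, so M2 is most probable.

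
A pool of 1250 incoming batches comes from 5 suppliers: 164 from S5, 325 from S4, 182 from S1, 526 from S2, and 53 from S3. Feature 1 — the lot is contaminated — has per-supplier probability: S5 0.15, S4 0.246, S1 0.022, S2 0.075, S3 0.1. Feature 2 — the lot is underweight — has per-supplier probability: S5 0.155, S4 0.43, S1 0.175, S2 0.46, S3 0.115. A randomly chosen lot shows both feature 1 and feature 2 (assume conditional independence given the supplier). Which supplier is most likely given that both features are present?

S4

By Bayes' rule, posterior ∝ prior × likelihood:
  S5: 0.1312 × 0.15 × 0.155 = 0.0030504
  S4: 0.26 × 0.246 × 0.43 = 0.0275028
  S1: 0.1456 × 0.022 × 0.175 = 0.00056056
  S2: 0.4208 × 0.075 × 0.46 = 0.0145176
  S3: 0.0424 × 0.1 × 0.115 = 0.0004876
Total = 0.04611896.
Largest term belongs to S4, so S4 is most probable.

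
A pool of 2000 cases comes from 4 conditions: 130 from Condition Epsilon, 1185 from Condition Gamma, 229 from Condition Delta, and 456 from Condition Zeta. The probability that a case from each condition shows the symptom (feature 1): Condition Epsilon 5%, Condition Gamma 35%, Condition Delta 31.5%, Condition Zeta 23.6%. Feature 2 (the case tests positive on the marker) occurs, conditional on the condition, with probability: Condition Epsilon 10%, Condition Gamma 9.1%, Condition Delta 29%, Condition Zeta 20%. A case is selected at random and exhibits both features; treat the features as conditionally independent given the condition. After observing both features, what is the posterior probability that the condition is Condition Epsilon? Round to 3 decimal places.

0.008

Unnormalized posteriors (prior × likelihood):
  Condition Epsilon: 0.065 × 0.05 × 0.1 = 0.000325
  Condition Gamma: 0.5925 × 0.35 × 0.091 = 0.018871125
  Condition Delta: 0.1145 × 0.315 × 0.29 = 0.010459575
  Condition Zeta: 0.228 × 0.236 × 0.2 = 0.0107616
Sum = 0.0404173.
P(Condition Epsilon | evidence) = 0.000325 / 0.0404173 ≈ 0.008.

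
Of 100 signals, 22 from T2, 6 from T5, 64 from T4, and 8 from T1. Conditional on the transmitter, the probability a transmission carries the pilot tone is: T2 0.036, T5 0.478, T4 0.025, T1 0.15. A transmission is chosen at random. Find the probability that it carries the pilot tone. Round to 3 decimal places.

0.065

Unnormalized posteriors (prior × likelihood):
  T2: 0.22 × 0.036 = 0.00792
  T5: 0.06 × 0.478 = 0.02868
  T4: 0.64 × 0.025 = 0.016
  T1: 0.08 × 0.15 = 0.012
P(pilot) = 0.00792 + 0.02868 + 0.016 + 0.012 = 0.0646 → 0.065.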